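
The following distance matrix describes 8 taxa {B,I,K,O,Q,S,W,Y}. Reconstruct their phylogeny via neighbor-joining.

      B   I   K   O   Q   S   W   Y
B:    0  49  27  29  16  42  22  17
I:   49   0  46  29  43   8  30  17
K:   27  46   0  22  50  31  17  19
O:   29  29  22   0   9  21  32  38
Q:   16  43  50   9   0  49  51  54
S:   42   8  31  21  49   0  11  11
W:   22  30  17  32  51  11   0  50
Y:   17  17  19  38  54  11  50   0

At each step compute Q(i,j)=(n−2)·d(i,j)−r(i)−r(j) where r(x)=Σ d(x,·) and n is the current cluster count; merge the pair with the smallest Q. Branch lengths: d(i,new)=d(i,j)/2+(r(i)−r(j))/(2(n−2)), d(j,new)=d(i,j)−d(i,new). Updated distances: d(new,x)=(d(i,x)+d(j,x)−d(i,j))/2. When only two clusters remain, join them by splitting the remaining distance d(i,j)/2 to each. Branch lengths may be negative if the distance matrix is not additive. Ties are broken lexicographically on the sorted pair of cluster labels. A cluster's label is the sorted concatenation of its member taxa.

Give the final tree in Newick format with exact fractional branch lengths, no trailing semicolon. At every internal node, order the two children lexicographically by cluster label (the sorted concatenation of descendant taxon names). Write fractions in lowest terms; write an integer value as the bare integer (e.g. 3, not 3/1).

(((((B:15/2,(O:-19/6,Q:73/6):21/2):371/48,(K:291/32,W:253/32):199/48):179/16,Y:6):4,I:65/8):-1/16,S:-1/16)

1. join O+Q (d=9, Q=-398) ⇒ OQ; edges |O|=-19/6, |Q|=73/6
  updated: d(B,OQ)=18, d(I,OQ)=63/2, d(K,OQ)=63/2, d(OQ,S)=61/2, d(OQ,W)=37, d(OQ,Y)=83/2
2. join B+OQ (d=18, Q=-275) ⇒ BOQ; edges |B|=15/2, |OQ|=21/2
  updated: d(BOQ,I)=125/4, d(BOQ,K)=81/4, d(BOQ,S)=109/4, d(BOQ,W)=41/2, d(BOQ,Y)=81/4
3. join K+W (d=17, Q=-775/4) ⇒ KW; edges |K|=291/32, |W|=253/32
  updated: d(BOQ,KW)=95/8, d(I,KW)=59/2, d(KW,S)=25/2, d(KW,Y)=26
4. join BOQ+KW (d=95/8, Q=-1079/8) ⇒ BKOQW; edges |BOQ|=371/48, |KW|=199/48
  updated: d(BKOQW,I)=391/16, d(BKOQW,S)=223/16, d(BKOQW,Y)=275/16
5. join BKOQW+Y (d=275/16, Q=-531/8) ⇒ BKOQWY; edges |BKOQW|=179/16, |Y|=6
  updated: d(BKOQWY,I)=97/8, d(BKOQWY,S)=31/8
6. join BKOQWY+I (d=97/8, Q=-24) ⇒ BIKOQWY; edges |BKOQWY|=4, |I|=65/8
  updated: d(BIKOQWY,S)=-1/8
7. join BIKOQWY+S (d=-1/8) ⇒ BIKOQSWY; edges |BIKOQWY|=-1/16, |S|=-1/16
final tree: (((((B:15/2,(O:-19/6,Q:73/6):21/2):371/48,(K:291/32,W:253/32):199/48):179/16,Y:6):4,I:65/8):-1/16,S:-1/16)
total length: 1361/16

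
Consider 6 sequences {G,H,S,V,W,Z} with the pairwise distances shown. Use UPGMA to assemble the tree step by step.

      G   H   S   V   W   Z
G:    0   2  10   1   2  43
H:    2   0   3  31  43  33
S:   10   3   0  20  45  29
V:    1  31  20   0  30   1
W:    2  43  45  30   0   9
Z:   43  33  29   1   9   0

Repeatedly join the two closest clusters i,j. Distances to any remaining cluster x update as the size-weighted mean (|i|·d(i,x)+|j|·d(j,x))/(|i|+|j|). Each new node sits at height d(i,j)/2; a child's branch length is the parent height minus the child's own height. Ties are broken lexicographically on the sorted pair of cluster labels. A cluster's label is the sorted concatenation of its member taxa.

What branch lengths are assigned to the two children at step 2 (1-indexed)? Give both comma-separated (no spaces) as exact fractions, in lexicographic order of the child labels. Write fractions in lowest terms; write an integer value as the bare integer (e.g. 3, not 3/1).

3/2,3/2

1. join G+V (d=1) ⇒ GV; edges |G|=1/2, |V|=1/2
  updated: d(GV,H)=33/2, d(GV,S)=15, d(GV,W)=16, d(GV,Z)=22
2. join H+S (d=3) ⇒ HS; edges |H|=3/2, |S|=3/2
  updated: d(GV,HS)=63/4, d(HS,W)=44, d(HS,Z)=31
3. join W+Z (d=9) ⇒ WZ; edges |W|=9/2, |Z|=9/2
  updated: d(GV,WZ)=19, d(HS,WZ)=75/2
4. join GV+HS (d=63/4) ⇒ GHSV; edges |GV|=59/8, |HS|=51/8
  updated: d(GHSV,WZ)=113/4
5. join GHSV+WZ (d=113/4) ⇒ GHSVWZ; edges |GHSV|=25/4, |WZ|=77/8
final tree: (((G:1/2,V:1/2):59/8,(H:3/2,S:3/2):51/8):25/4,(W:9/2,Z:9/2):77/8)
total length: 341/8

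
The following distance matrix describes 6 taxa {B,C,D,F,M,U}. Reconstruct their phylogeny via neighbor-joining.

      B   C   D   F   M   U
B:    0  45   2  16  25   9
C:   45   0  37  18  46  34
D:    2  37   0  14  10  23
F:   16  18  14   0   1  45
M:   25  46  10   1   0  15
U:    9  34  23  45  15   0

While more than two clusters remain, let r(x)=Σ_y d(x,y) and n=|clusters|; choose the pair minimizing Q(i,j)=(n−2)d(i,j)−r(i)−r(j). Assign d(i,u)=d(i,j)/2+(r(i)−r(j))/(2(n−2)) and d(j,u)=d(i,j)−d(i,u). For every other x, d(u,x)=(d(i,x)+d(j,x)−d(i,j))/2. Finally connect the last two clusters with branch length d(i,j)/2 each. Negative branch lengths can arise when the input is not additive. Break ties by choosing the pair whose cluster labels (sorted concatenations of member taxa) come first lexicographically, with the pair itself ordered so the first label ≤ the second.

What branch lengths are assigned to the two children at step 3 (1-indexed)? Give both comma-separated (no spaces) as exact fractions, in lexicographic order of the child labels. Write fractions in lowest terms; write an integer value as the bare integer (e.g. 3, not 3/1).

1. join C+F (d=18, Q=-202) ⇒ CF; edges |C|=79/4, |F|=-7/4
  updated: d(B,CF)=43/2, d(CF,D)=33/2, d(CF,M)=29/2, d(CF,U)=61/2
2. join B+U (d=9, Q=-108) ⇒ BU; edges |B|=7/6, |U|=47/6
  updated: d(BU,CF)=43/2, d(BU,D)=8, d(BU,M)=31/2
3. join BU+D (d=8, Q=-127/2) ⇒ BDU; edges |BU|=53/8, |D|=11/8
  updated: d(BDU,CF)=15, d(BDU,M)=35/4
4. join BDU+CF (d=15, Q=-153/4) ⇒ BCDFU; edges |BDU|=37/8, |CF|=83/8
  updated: d(BCDFU,M)=33/8
5. join BCDFU+M (d=33/8) ⇒ BCDFMU; edges |BCDFU|=33/16, |M|=33/16
final tree: ((((B:7/6,U:47/6):53/8,D:11/8):37/8,(C:79/4,F:-7/4):83/8):33/16,M:33/16)
total length: 433/8

53/8,11/8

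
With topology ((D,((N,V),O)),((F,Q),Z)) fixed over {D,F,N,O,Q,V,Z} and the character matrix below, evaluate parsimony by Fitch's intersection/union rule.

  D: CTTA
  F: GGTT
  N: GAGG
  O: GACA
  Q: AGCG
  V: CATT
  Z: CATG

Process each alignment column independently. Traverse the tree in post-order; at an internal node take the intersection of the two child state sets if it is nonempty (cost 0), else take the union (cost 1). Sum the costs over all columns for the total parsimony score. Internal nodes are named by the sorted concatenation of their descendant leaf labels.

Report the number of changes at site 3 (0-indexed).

4

site 0, node NV: N={G} ∪ V={C} → {C,G} (+1)
site 0, node NOV: NV={C,G} ∩ O={G} → {G} (+0)
site 0, node DNOV: D={C} ∪ NOV={G} → {C,G} (+1)
site 0, node FQ: F={G} ∪ Q={A} → {A,G} (+1)
site 0, node FQZ: FQ={A,G} ∪ Z={C} → {A,C,G} (+1)
site 0, node DFNOQVZ: DNOV={C,G} ∩ FQZ={A,C,G} → {C,G} (+0)
site 1, node NV: N={A} ∩ V={A} → {A} (+0)
site 1, node NOV: NV={A} ∩ O={A} → {A} (+0)
site 1, node DNOV: D={T} ∪ NOV={A} → {A,T} (+1)
site 1, node FQ: F={G} ∩ Q={G} → {G} (+0)
site 1, node FQZ: FQ={G} ∪ Z={A} → {A,G} (+1)
site 1, node DFNOQVZ: DNOV={A,T} ∩ FQZ={A,G} → {A} (+0)
site 2, node NV: N={G} ∪ V={T} → {G,T} (+1)
site 2, node NOV: NV={G,T} ∪ O={C} → {C,G,T} (+1)
site 2, node DNOV: D={T} ∩ NOV={C,G,T} → {T} (+0)
site 2, node FQ: F={T} ∪ Q={C} → {C,T} (+1)
site 2, node FQZ: FQ={C,T} ∩ Z={T} → {T} (+0)
site 2, node DFNOQVZ: DNOV={T} ∩ FQZ={T} → {T} (+0)
site 3, node NV: N={G} ∪ V={T} → {G,T} (+1)
site 3, node NOV: NV={G,T} ∪ O={A} → {A,G,T} (+1)
site 3, node DNOV: D={A} ∩ NOV={A,G,T} → {A} (+0)
site 3, node FQ: F={T} ∪ Q={G} → {G,T} (+1)
site 3, node FQZ: FQ={G,T} ∩ Z={G} → {G} (+0)
site 3, node DFNOQVZ: DNOV={A} ∪ FQZ={G} → {A,G} (+1)
per-site changes: [4, 2, 3, 4]; total = 13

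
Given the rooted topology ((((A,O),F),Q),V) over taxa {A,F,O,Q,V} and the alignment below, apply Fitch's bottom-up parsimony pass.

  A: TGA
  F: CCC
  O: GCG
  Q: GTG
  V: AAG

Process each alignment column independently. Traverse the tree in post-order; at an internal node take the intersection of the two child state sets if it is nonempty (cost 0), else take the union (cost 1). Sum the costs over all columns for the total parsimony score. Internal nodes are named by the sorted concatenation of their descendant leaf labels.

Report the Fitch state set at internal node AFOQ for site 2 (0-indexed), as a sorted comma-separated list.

site 0, node AO: A={T} ∪ O={G} → {G,T} (+1)
site 0, node AFO: AO={G,T} ∪ F={C} → {C,G,T} (+1)
site 0, node AFOQ: AFO={C,G,T} ∩ Q={G} → {G} (+0)
site 0, node AFOQV: AFOQ={G} ∪ V={A} → {A,G} (+1)
site 1, node AO: A={G} ∪ O={C} → {C,G} (+1)
site 1, node AFO: AO={C,G} ∩ F={C} → {C} (+0)
site 1, node AFOQ: AFO={C} ∪ Q={T} → {C,T} (+1)
site 1, node AFOQV: AFOQ={C,T} ∪ V={A} → {A,C,T} (+1)
site 2, node AO: A={A} ∪ O={G} → {A,G} (+1)
site 2, node AFO: AO={A,G} ∪ F={C} → {A,C,G} (+1)
site 2, node AFOQ: AFO={A,C,G} ∩ Q={G} → {G} (+0)
site 2, node AFOQV: AFOQ={G} ∩ V={G} → {G} (+0)
per-site changes: [3, 3, 2]; total = 8

G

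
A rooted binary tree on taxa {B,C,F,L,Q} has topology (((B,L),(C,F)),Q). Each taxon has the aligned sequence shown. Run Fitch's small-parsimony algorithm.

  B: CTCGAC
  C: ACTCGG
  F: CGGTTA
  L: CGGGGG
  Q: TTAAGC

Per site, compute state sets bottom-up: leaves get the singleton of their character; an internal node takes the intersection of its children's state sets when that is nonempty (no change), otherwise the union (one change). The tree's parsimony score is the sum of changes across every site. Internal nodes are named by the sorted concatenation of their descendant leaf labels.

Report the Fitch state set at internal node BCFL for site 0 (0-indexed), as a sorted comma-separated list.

C

site 0, node BL: B={C} ∩ L={C} → {C} (+0)
site 0, node CF: C={A} ∪ F={C} → {A,C} (+1)
site 0, node BCFL: BL={C} ∩ CF={A,C} → {C} (+0)
site 0, node BCFLQ: BCFL={C} ∪ Q={T} → {C,T} (+1)
site 1, node BL: B={T} ∪ L={G} → {G,T} (+1)
site 1, node CF: C={C} ∪ F={G} → {C,G} (+1)
site 1, node BCFL: BL={G,T} ∩ CF={C,G} → {G} (+0)
site 1, node BCFLQ: BCFL={G} ∪ Q={T} → {G,T} (+1)
site 2, node BL: B={C} ∪ L={G} → {C,G} (+1)
site 2, node CF: C={T} ∪ F={G} → {G,T} (+1)
site 2, node BCFL: BL={C,G} ∩ CF={G,T} → {G} (+0)
site 2, node BCFLQ: BCFL={G} ∪ Q={A} → {A,G} (+1)
site 3, node BL: B={G} ∩ L={G} → {G} (+0)
site 3, node CF: C={C} ∪ F={T} → {C,T} (+1)
site 3, node BCFL: BL={G} ∪ CF={C,T} → {C,G,T} (+1)
site 3, node BCFLQ: BCFL={C,G,T} ∪ Q={A} → {A,C,G,T} (+1)
site 4, node BL: B={A} ∪ L={G} → {A,G} (+1)
site 4, node CF: C={G} ∪ F={T} → {G,T} (+1)
site 4, node BCFL: BL={A,G} ∩ CF={G,T} → {G} (+0)
site 4, node BCFLQ: BCFL={G} ∩ Q={G} → {G} (+0)
site 5, node BL: B={C} ∪ L={G} → {C,G} (+1)
site 5, node CF: C={G} ∪ F={A} → {A,G} (+1)
site 5, node BCFL: BL={C,G} ∩ CF={A,G} → {G} (+0)
site 5, node BCFLQ: BCFL={G} ∪ Q={C} → {C,G} (+1)
per-site changes: [2, 3, 3, 3, 2, 3]; total = 16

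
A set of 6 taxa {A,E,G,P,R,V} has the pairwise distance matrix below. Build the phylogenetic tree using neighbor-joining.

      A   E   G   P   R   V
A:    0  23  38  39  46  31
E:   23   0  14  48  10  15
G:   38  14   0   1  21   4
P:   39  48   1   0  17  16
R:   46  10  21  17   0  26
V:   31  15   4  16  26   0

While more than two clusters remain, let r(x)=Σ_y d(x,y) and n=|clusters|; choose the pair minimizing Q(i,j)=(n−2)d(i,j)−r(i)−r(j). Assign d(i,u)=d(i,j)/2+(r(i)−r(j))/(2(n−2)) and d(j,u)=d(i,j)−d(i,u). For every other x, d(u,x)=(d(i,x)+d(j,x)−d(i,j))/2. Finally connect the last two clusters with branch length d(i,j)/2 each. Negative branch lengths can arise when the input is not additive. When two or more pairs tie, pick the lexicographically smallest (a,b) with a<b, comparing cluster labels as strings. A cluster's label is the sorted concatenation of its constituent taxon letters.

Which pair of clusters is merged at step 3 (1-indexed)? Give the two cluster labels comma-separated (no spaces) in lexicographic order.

AER,V

1. join A+E (d=23, Q=-195) ⇒ AE; edges |A|=159/8, |E|=25/8
  updated: d(AE,G)=29/2, d(AE,P)=32, d(AE,R)=33/2, d(AE,V)=23/2
2. join AE+R (d=33/2, Q=-211/2) ⇒ AER; edges |AE|=29/4, |R|=37/4
  updated: d(AER,G)=19/2, d(AER,P)=65/4, d(AER,V)=21/2
3. join AER+V (d=21/2, Q=-183/4) ⇒ AERV; edges |AER|=107/16, |V|=61/16
  updated: d(AERV,G)=3/2, d(AERV,P)=87/8
4. join AERV+G (d=3/2, Q=-107/8) ⇒ AEGRV; edges |AERV|=91/16, |G|=-67/16
  updated: d(AEGRV,P)=83/16
5. join AEGRV+P (d=83/16) ⇒ AEGPRV; edges |AEGRV|=83/32, |P|=83/32
final tree: (((((A:159/8,E:25/8):29/4,R:37/4):107/16,V:61/16):91/16,G:-67/16):83/32,P:83/32)
total length: 907/16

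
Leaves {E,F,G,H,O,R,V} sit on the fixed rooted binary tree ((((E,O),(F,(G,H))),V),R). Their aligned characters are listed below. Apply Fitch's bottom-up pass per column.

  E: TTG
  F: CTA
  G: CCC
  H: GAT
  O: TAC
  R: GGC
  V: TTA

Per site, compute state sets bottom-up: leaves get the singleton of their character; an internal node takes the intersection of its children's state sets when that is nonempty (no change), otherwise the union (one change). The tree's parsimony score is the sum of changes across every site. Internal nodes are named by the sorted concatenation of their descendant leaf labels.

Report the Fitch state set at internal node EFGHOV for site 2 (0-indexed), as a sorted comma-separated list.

A,C

site 0, node EO: E={T} ∩ O={T} → {T} (+0)
site 0, node GH: G={C} ∪ H={G} → {C,G} (+1)
site 0, node FGH: F={C} ∩ GH={C,G} → {C} (+0)
site 0, node EFGHO: EO={T} ∪ FGH={C} → {C,T} (+1)
site 0, node EFGHOV: EFGHO={C,T} ∩ V={T} → {T} (+0)
site 0, node EFGHORV: EFGHOV={T} ∪ R={G} → {G,T} (+1)
site 1, node EO: E={T} ∪ O={A} → {A,T} (+1)
site 1, node GH: G={C} ∪ H={A} → {A,C} (+1)
site 1, node FGH: F={T} ∪ GH={A,C} → {A,C,T} (+1)
site 1, node EFGHO: EO={A,T} ∩ FGH={A,C,T} → {A,T} (+0)
site 1, node EFGHOV: EFGHO={A,T} ∩ V={T} → {T} (+0)
site 1, node EFGHORV: EFGHOV={T} ∪ R={G} → {G,T} (+1)
site 2, node EO: E={G} ∪ O={C} → {C,G} (+1)
site 2, node GH: G={C} ∪ H={T} → {C,T} (+1)
site 2, node FGH: F={A} ∪ GH={C,T} → {A,C,T} (+1)
site 2, node EFGHO: EO={C,G} ∩ FGH={A,C,T} → {C} (+0)
site 2, node EFGHOV: EFGHO={C} ∪ V={A} → {A,C} (+1)
site 2, node EFGHORV: EFGHOV={A,C} ∩ R={C} → {C} (+0)
per-site changes: [3, 4, 4]; total = 11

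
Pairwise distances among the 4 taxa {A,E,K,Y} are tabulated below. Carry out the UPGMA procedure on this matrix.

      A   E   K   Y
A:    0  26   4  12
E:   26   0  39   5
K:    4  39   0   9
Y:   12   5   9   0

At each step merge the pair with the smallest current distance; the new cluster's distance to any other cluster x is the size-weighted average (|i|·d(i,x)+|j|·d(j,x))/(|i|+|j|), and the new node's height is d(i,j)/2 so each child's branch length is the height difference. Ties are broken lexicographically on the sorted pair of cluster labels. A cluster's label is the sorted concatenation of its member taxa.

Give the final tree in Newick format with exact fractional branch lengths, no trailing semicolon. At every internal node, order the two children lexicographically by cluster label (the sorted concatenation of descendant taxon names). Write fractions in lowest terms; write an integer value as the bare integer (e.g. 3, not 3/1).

iteration 1: select A,K (d=4); attach at lengths (2, 2); label the merged cluster AK
  updated: d(AK,E)=65/2, d(AK,Y)=21/2
iteration 2: select E,Y (d=5); attach at lengths (5/2, 5/2); label the merged cluster EY
  updated: d(AK,EY)=43/2
iteration 3: select AK,EY (d=43/2); attach at lengths (35/4, 33/4); label the merged cluster AEKY
final tree: ((A:2,K:2):35/4,(E:5/2,Y:5/2):33/4)
total length: 26

((A:2,K:2):35/4,(E:5/2,Y:5/2):33/4)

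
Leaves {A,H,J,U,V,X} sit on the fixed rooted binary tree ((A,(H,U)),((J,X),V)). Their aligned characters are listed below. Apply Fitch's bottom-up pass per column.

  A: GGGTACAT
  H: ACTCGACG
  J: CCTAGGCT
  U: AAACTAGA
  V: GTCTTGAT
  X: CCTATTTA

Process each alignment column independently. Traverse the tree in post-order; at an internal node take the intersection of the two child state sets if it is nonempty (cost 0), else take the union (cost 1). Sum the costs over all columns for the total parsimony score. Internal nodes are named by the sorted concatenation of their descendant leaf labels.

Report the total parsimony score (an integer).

23

HU@0: {A} ∩ {A} = {A} (intersection, +0)
AHU@0: {G} ∪ {A} = {A,G} (union, +1)
JX@0: {C} ∩ {C} = {C} (intersection, +0)
JVX@0: {C} ∪ {G} = {C,G} (union, +1)
AHJUVX@0: {A,G} ∩ {C,G} = {G} (intersection, +0)
HU@1: {C} ∪ {A} = {A,C} (union, +1)
AHU@1: {G} ∪ {A,C} = {A,C,G} (union, +1)
JX@1: {C} ∩ {C} = {C} (intersection, +0)
JVX@1: {C} ∪ {T} = {C,T} (union, +1)
AHJUVX@1: {A,C,G} ∩ {C,T} = {C} (intersection, +0)
HU@2: {T} ∪ {A} = {A,T} (union, +1)
AHU@2: {G} ∪ {A,T} = {A,G,T} (union, +1)
JX@2: {T} ∩ {T} = {T} (intersection, +0)
JVX@2: {T} ∪ {C} = {C,T} (union, +1)
AHJUVX@2: {A,G,T} ∩ {C,T} = {T} (intersection, +0)
HU@3: {C} ∩ {C} = {C} (intersection, +0)
AHU@3: {T} ∪ {C} = {C,T} (union, +1)
JX@3: {A} ∩ {A} = {A} (intersection, +0)
JVX@3: {A} ∪ {T} = {A,T} (union, +1)
AHJUVX@3: {C,T} ∩ {A,T} = {T} (intersection, +0)
HU@4: {G} ∪ {T} = {G,T} (union, +1)
AHU@4: {A} ∪ {G,T} = {A,G,T} (union, +1)
JX@4: {G} ∪ {T} = {G,T} (union, +1)
JVX@4: {G,T} ∩ {T} = {T} (intersection, +0)
AHJUVX@4: {A,G,T} ∩ {T} = {T} (intersection, +0)
HU@5: {A} ∩ {A} = {A} (intersection, +0)
AHU@5: {C} ∪ {A} = {A,C} (union, +1)
JX@5: {G} ∪ {T} = {G,T} (union, +1)
JVX@5: {G,T} ∩ {G} = {G} (intersection, +0)
AHJUVX@5: {A,C} ∪ {G} = {A,C,G} (union, +1)
HU@6: {C} ∪ {G} = {C,G} (union, +1)
AHU@6: {A} ∪ {C,G} = {A,C,G} (union, +1)
JX@6: {C} ∪ {T} = {C,T} (union, +1)
JVX@6: {C,T} ∪ {A} = {A,C,T} (union, +1)
AHJUVX@6: {A,C,G} ∩ {A,C,T} = {A,C} (intersection, +0)
HU@7: {G} ∪ {A} = {A,G} (union, +1)
AHU@7: {T} ∪ {A,G} = {A,G,T} (union, +1)
JX@7: {T} ∪ {A} = {A,T} (union, +1)
JVX@7: {A,T} ∩ {T} = {T} (intersection, +0)
AHJUVX@7: {A,G,T} ∩ {T} = {T} (intersection, +0)
per-site changes: [2, 3, 3, 2, 3, 3, 4, 3]; total = 23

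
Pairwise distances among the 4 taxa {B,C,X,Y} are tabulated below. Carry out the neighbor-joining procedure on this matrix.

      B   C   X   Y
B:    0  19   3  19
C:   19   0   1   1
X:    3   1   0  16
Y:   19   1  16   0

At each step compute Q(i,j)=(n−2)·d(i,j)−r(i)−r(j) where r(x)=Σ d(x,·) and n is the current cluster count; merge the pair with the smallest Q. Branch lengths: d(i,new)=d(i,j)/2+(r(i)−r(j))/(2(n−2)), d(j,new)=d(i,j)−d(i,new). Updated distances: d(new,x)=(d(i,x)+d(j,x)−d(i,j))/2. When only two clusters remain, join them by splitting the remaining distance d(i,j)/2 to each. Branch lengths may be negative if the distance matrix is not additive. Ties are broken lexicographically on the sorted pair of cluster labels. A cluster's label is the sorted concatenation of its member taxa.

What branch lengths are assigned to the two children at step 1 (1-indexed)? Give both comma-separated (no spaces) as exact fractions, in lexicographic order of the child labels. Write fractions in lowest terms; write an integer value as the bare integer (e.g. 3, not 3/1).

iteration 1: select B,X (d=3, Q=-55); attach at lengths (27/4, -15/4); label the merged cluster BX
  updated: d(BX,C)=17/2, d(BX,Y)=16
iteration 2: select BX,C (d=17/2, Q=-51/2); attach at lengths (47/4, -13/4); label the merged cluster BCX
  updated: d(BCX,Y)=17/4
iteration 3: select BCX,Y (d=17/4); attach at lengths (17/8, 17/8); label the merged cluster BCXY
final tree: (((B:27/4,X:-15/4):47/4,C:-13/4):17/8,Y:17/8)
total length: 63/4

27/4,-15/4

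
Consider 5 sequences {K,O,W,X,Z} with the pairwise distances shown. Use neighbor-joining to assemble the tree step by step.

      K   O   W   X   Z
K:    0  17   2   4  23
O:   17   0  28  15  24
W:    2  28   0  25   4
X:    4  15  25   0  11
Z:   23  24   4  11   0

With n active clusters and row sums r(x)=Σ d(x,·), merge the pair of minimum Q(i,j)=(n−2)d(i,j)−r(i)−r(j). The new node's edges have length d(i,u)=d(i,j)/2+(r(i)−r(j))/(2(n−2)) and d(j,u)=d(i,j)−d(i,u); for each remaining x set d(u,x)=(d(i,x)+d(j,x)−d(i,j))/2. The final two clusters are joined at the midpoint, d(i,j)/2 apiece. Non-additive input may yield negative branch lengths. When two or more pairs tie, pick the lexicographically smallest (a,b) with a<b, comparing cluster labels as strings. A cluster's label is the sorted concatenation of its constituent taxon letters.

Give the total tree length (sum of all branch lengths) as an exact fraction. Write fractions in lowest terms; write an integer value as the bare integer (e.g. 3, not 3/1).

1. join W+Z (d=4, Q=-109) ⇒ WZ; edges |W|=3/2, |Z|=5/2
  updated: d(K,WZ)=21/2, d(O,WZ)=24, d(WZ,X)=16
2. join K+WZ (d=21/2, Q=-61) ⇒ KWZ; edges |K|=1/2, |WZ|=10
  updated: d(KWZ,O)=61/4, d(KWZ,X)=19/4
3. join KWZ+O (d=61/4, Q=-35) ⇒ KOWZ; edges |KWZ|=5/2, |O|=51/4
  updated: d(KOWZ,X)=9/4
4. join KOWZ+X (d=9/4) ⇒ KOWXZ; edges |KOWZ|=9/8, |X|=9/8
final tree: (((K:1/2,(W:3/2,Z:5/2):10):5/2,O:51/4):9/8,X:9/8)
total length: 32

32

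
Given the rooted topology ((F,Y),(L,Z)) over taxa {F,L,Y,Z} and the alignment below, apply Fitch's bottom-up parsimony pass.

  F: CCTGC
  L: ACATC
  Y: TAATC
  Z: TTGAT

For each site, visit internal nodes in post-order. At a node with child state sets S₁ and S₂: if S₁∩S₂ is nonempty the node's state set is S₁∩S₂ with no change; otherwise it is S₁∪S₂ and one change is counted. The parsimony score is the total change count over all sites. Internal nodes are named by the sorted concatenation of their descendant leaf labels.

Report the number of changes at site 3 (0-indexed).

2

site 0, node FY: F={C} ∪ Y={T} → {C,T} (+1)
site 0, node LZ: L={A} ∪ Z={T} → {A,T} (+1)
site 0, node FLYZ: FY={C,T} ∩ LZ={A,T} → {T} (+0)
site 1, node FY: F={C} ∪ Y={A} → {A,C} (+1)
site 1, node LZ: L={C} ∪ Z={T} → {C,T} (+1)
site 1, node FLYZ: FY={A,C} ∩ LZ={C,T} → {C} (+0)
site 2, node FY: F={T} ∪ Y={A} → {A,T} (+1)
site 2, node LZ: L={A} ∪ Z={G} → {A,G} (+1)
site 2, node FLYZ: FY={A,T} ∩ LZ={A,G} → {A} (+0)
site 3, node FY: F={G} ∪ Y={T} → {G,T} (+1)
site 3, node LZ: L={T} ∪ Z={A} → {A,T} (+1)
site 3, node FLYZ: FY={G,T} ∩ LZ={A,T} → {T} (+0)
site 4, node FY: F={C} ∩ Y={C} → {C} (+0)
site 4, node LZ: L={C} ∪ Z={T} → {C,T} (+1)
site 4, node FLYZ: FY={C} ∩ LZ={C,T} → {C} (+0)
per-site changes: [2, 2, 2, 2, 1]; total = 9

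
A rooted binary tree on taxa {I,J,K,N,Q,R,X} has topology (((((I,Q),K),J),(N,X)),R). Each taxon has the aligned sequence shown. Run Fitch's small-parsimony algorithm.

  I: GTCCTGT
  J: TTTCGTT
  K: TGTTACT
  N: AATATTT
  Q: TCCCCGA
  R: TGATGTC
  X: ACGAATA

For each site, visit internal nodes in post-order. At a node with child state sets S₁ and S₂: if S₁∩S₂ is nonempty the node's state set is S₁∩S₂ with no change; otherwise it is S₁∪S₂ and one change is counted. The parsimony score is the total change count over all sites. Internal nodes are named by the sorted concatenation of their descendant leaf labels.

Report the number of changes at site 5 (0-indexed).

[col 0] IQ: children I:{G}, Q:{T} ∪→ {G,T}; cost 1
[col 0] IKQ: children IQ:{G,T}, K:{T} ∩→ {T}; cost 0
[col 0] IJKQ: children IKQ:{T}, J:{T} ∩→ {T}; cost 0
[col 0] NX: children N:{A}, X:{A} ∩→ {A}; cost 0
[col 0] IJKNQX: children IJKQ:{T}, NX:{A} ∪→ {A,T}; cost 1
[col 0] IJKNQRX: children IJKNQX:{A,T}, R:{T} ∩→ {T}; cost 0
[col 1] IQ: children I:{T}, Q:{C} ∪→ {C,T}; cost 1
[col 1] IKQ: children IQ:{C,T}, K:{G} ∪→ {C,G,T}; cost 1
[col 1] IJKQ: children IKQ:{C,G,T}, J:{T} ∩→ {T}; cost 0
[col 1] NX: children N:{A}, X:{C} ∪→ {A,C}; cost 1
[col 1] IJKNQX: children IJKQ:{T}, NX:{A,C} ∪→ {A,C,T}; cost 1
[col 1] IJKNQRX: children IJKNQX:{A,C,T}, R:{G} ∪→ {A,C,G,T}; cost 1
[col 2] IQ: children I:{C}, Q:{C} ∩→ {C}; cost 0
[col 2] IKQ: children IQ:{C}, K:{T} ∪→ {C,T}; cost 1
[col 2] IJKQ: children IKQ:{C,T}, J:{T} ∩→ {T}; cost 0
[col 2] NX: children N:{T}, X:{G} ∪→ {G,T}; cost 1
[col 2] IJKNQX: children IJKQ:{T}, NX:{G,T} ∩→ {T}; cost 0
[col 2] IJKNQRX: children IJKNQX:{T}, R:{A} ∪→ {A,T}; cost 1
[col 3] IQ: children I:{C}, Q:{C} ∩→ {C}; cost 0
[col 3] IKQ: children IQ:{C}, K:{T} ∪→ {C,T}; cost 1
[col 3] IJKQ: children IKQ:{C,T}, J:{C} ∩→ {C}; cost 0
[col 3] NX: children N:{A}, X:{A} ∩→ {A}; cost 0
[col 3] IJKNQX: children IJKQ:{C}, NX:{A} ∪→ {A,C}; cost 1
[col 3] IJKNQRX: children IJKNQX:{A,C}, R:{T} ∪→ {A,C,T}; cost 1
[col 4] IQ: children I:{T}, Q:{C} ∪→ {C,T}; cost 1
[col 4] IKQ: children IQ:{C,T}, K:{A} ∪→ {A,C,T}; cost 1
[col 4] IJKQ: children IKQ:{A,C,T}, J:{G} ∪→ {A,C,G,T}; cost 1
[col 4] NX: children N:{T}, X:{A} ∪→ {A,T}; cost 1
[col 4] IJKNQX: children IJKQ:{A,C,G,T}, NX:{A,T} ∩→ {A,T}; cost 0
[col 4] IJKNQRX: children IJKNQX:{A,T}, R:{G} ∪→ {A,G,T}; cost 1
[col 5] IQ: children I:{G}, Q:{G} ∩→ {G}; cost 0
[col 5] IKQ: children IQ:{G}, K:{C} ∪→ {C,G}; cost 1
[col 5] IJKQ: children IKQ:{C,G}, J:{T} ∪→ {C,G,T}; cost 1
[col 5] NX: children N:{T}, X:{T} ∩→ {T}; cost 0
[col 5] IJKNQX: children IJKQ:{C,G,T}, NX:{T} ∩→ {T}; cost 0
[col 5] IJKNQRX: children IJKNQX:{T}, R:{T} ∩→ {T}; cost 0
[col 6] IQ: children I:{T}, Q:{A} ∪→ {A,T}; cost 1
[col 6] IKQ: children IQ:{A,T}, K:{T} ∩→ {T}; cost 0
[col 6] IJKQ: children IKQ:{T}, J:{T} ∩→ {T}; cost 0
[col 6] NX: children N:{T}, X:{A} ∪→ {A,T}; cost 1
[col 6] IJKNQX: children IJKQ:{T}, NX:{A,T} ∩→ {T}; cost 0
[col 6] IJKNQRX: children IJKNQX:{T}, R:{C} ∪→ {C,T}; cost 1
per-site changes: [2, 5, 3, 3, 5, 2, 3]; total = 23

2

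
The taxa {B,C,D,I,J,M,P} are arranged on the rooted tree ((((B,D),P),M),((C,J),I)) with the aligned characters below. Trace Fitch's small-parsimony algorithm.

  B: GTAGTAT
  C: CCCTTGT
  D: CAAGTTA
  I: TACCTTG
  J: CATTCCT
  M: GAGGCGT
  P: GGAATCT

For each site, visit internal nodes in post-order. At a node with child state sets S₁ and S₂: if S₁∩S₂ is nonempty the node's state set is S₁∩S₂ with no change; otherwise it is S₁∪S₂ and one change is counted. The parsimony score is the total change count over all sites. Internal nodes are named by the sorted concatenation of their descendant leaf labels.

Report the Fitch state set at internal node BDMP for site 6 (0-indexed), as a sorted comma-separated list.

T

BD@0: {G} ∪ {C} = {C,G} (union, +1)
BDP@0: {C,G} ∩ {G} = {G} (intersection, +0)
BDMP@0: {G} ∩ {G} = {G} (intersection, +0)
CJ@0: {C} ∩ {C} = {C} (intersection, +0)
CIJ@0: {C} ∪ {T} = {C,T} (union, +1)
BCDIJMP@0: {G} ∪ {C,T} = {C,G,T} (union, +1)
BD@1: {T} ∪ {A} = {A,T} (union, +1)
BDP@1: {A,T} ∪ {G} = {A,G,T} (union, +1)
BDMP@1: {A,G,T} ∩ {A} = {A} (intersection, +0)
CJ@1: {C} ∪ {A} = {A,C} (union, +1)
CIJ@1: {A,C} ∩ {A} = {A} (intersection, +0)
BCDIJMP@1: {A} ∩ {A} = {A} (intersection, +0)
BD@2: {A} ∩ {A} = {A} (intersection, +0)
BDP@2: {A} ∩ {A} = {A} (intersection, +0)
BDMP@2: {A} ∪ {G} = {A,G} (union, +1)
CJ@2: {C} ∪ {T} = {C,T} (union, +1)
CIJ@2: {C,T} ∩ {C} = {C} (intersection, +0)
BCDIJMP@2: {A,G} ∪ {C} = {A,C,G} (union, +1)
BD@3: {G} ∩ {G} = {G} (intersection, +0)
BDP@3: {G} ∪ {A} = {A,G} (union, +1)
BDMP@3: {A,G} ∩ {G} = {G} (intersection, +0)
CJ@3: {T} ∩ {T} = {T} (intersection, +0)
CIJ@3: {T} ∪ {C} = {C,T} (union, +1)
BCDIJMP@3: {G} ∪ {C,T} = {C,G,T} (union, +1)
BD@4: {T} ∩ {T} = {T} (intersection, +0)
BDP@4: {T} ∩ {T} = {T} (intersection, +0)
BDMP@4: {T} ∪ {C} = {C,T} (union, +1)
CJ@4: {T} ∪ {C} = {C,T} (union, +1)
CIJ@4: {C,T} ∩ {T} = {T} (intersection, +0)
BCDIJMP@4: {C,T} ∩ {T} = {T} (intersection, +0)
BD@5: {A} ∪ {T} = {A,T} (union, +1)
BDP@5: {A,T} ∪ {C} = {A,C,T} (union, +1)
BDMP@5: {A,C,T} ∪ {G} = {A,C,G,T} (union, +1)
CJ@5: {G} ∪ {C} = {C,G} (union, +1)
CIJ@5: {C,G} ∪ {T} = {C,G,T} (union, +1)
BCDIJMP@5: {A,C,G,T} ∩ {C,G,T} = {C,G,T} (intersection, +0)
BD@6: {T} ∪ {A} = {A,T} (union, +1)
BDP@6: {A,T} ∩ {T} = {T} (intersection, +0)
BDMP@6: {T} ∩ {T} = {T} (intersection, +0)
CJ@6: {T} ∩ {T} = {T} (intersection, +0)
CIJ@6: {T} ∪ {G} = {G,T} (union, +1)
BCDIJMP@6: {T} ∩ {G,T} = {T} (intersection, +0)
per-site changes: [3, 3, 3, 3, 2, 5, 2]; total = 21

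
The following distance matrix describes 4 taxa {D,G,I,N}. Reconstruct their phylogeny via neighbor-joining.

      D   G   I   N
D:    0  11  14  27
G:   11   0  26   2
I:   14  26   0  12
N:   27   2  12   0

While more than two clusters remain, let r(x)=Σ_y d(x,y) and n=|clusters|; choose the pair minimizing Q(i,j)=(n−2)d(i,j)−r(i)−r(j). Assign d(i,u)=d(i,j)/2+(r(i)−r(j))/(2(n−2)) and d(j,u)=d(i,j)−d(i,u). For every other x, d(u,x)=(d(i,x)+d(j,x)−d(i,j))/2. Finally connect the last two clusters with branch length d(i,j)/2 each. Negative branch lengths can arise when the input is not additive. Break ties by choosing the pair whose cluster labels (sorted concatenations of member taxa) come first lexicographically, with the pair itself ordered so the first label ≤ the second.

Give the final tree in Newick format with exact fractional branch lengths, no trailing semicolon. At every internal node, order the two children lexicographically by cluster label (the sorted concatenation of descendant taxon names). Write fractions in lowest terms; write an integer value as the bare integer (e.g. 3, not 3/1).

step 1: merge (D,I) at d=14, Q=-76; branch lengths D→7, I→7; new cluster DI
  updated: d(DI,G)=23/2, d(DI,N)=25/2
step 2: merge (DI,G) at d=23/2, Q=-26; branch lengths DI→11, G→1/2; new cluster DGI
  updated: d(DGI,N)=3/2
step 3: merge (DGI,N) at d=3/2; branch lengths DGI→3/4, N→3/4; new cluster DGIN
final tree: (((D:7,I:7):11,G:1/2):3/4,N:3/4)
total length: 27

(((D:7,I:7):11,G:1/2):3/4,N:3/4)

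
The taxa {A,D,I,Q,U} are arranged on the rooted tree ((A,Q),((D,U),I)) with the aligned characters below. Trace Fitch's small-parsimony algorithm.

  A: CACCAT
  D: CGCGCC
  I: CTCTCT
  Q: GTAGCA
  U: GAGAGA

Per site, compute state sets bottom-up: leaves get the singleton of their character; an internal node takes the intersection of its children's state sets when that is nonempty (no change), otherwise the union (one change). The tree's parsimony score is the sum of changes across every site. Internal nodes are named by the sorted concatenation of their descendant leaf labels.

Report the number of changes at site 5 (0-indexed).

3

[col 0] AQ: children A:{C}, Q:{G} ∪→ {C,G}; cost 1
[col 0] DU: children D:{C}, U:{G} ∪→ {C,G}; cost 1
[col 0] DIU: children DU:{C,G}, I:{C} ∩→ {C}; cost 0
[col 0] ADIQU: children AQ:{C,G}, DIU:{C} ∩→ {C}; cost 0
[col 1] AQ: children A:{A}, Q:{T} ∪→ {A,T}; cost 1
[col 1] DU: children D:{G}, U:{A} ∪→ {A,G}; cost 1
[col 1] DIU: children DU:{A,G}, I:{T} ∪→ {A,G,T}; cost 1
[col 1] ADIQU: children AQ:{A,T}, DIU:{A,G,T} ∩→ {A,T}; cost 0
[col 2] AQ: children A:{C}, Q:{A} ∪→ {A,C}; cost 1
[col 2] DU: children D:{C}, U:{G} ∪→ {C,G}; cost 1
[col 2] DIU: children DU:{C,G}, I:{C} ∩→ {C}; cost 0
[col 2] ADIQU: children AQ:{A,C}, DIU:{C} ∩→ {C}; cost 0
[col 3] AQ: children A:{C}, Q:{G} ∪→ {C,G}; cost 1
[col 3] DU: children D:{G}, U:{A} ∪→ {A,G}; cost 1
[col 3] DIU: children DU:{A,G}, I:{T} ∪→ {A,G,T}; cost 1
[col 3] ADIQU: children AQ:{C,G}, DIU:{A,G,T} ∩→ {G}; cost 0
[col 4] AQ: children A:{A}, Q:{C} ∪→ {A,C}; cost 1
[col 4] DU: children D:{C}, U:{G} ∪→ {C,G}; cost 1
[col 4] DIU: children DU:{C,G}, I:{C} ∩→ {C}; cost 0
[col 4] ADIQU: children AQ:{A,C}, DIU:{C} ∩→ {C}; cost 0
[col 5] AQ: children A:{T}, Q:{A} ∪→ {A,T}; cost 1
[col 5] DU: children D:{C}, U:{A} ∪→ {A,C}; cost 1
[col 5] DIU: children DU:{A,C}, I:{T} ∪→ {A,C,T}; cost 1
[col 5] ADIQU: children AQ:{A,T}, DIU:{A,C,T} ∩→ {A,T}; cost 0
per-site changes: [2, 3, 2, 3, 2, 3]; total = 15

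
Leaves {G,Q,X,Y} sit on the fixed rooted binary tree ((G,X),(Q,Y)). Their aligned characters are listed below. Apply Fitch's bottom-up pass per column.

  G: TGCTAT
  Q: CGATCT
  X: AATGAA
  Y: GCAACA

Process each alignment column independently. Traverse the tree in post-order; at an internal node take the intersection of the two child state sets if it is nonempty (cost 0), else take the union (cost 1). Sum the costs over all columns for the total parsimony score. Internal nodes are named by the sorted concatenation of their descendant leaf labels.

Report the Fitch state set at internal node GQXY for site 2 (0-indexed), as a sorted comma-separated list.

[col 0] GX: children G:{T}, X:{A} ∪→ {A,T}; cost 1
[col 0] QY: children Q:{C}, Y:{G} ∪→ {C,G}; cost 1
[col 0] GQXY: children GX:{A,T}, QY:{C,G} ∪→ {A,C,G,T}; cost 1
[col 1] GX: children G:{G}, X:{A} ∪→ {A,G}; cost 1
[col 1] QY: children Q:{G}, Y:{C} ∪→ {C,G}; cost 1
[col 1] GQXY: children GX:{A,G}, QY:{C,G} ∩→ {G}; cost 0
[col 2] GX: children G:{C}, X:{T} ∪→ {C,T}; cost 1
[col 2] QY: children Q:{A}, Y:{A} ∩→ {A}; cost 0
[col 2] GQXY: children GX:{C,T}, QY:{A} ∪→ {A,C,T}; cost 1
[col 3] GX: children G:{T}, X:{G} ∪→ {G,T}; cost 1
[col 3] QY: children Q:{T}, Y:{A} ∪→ {A,T}; cost 1
[col 3] GQXY: children GX:{G,T}, QY:{A,T} ∩→ {T}; cost 0
[col 4] GX: children G:{A}, X:{A} ∩→ {A}; cost 0
[col 4] QY: children Q:{C}, Y:{C} ∩→ {C}; cost 0
[col 4] GQXY: children GX:{A}, QY:{C} ∪→ {A,C}; cost 1
[col 5] GX: children G:{T}, X:{A} ∪→ {A,T}; cost 1
[col 5] QY: children Q:{T}, Y:{A} ∪→ {A,T}; cost 1
[col 5] GQXY: children GX:{A,T}, QY:{A,T} ∩→ {A,T}; cost 0
per-site changes: [3, 2, 2, 2, 1, 2]; total = 12

A,C,T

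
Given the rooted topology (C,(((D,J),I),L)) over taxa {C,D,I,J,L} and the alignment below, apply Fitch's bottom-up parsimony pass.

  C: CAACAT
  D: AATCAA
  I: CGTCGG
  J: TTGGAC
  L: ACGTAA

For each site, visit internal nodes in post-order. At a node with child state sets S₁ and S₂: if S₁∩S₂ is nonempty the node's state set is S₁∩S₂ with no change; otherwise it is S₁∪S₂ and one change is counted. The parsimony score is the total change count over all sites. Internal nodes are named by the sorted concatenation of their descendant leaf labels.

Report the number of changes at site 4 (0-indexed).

1

[col 0] DJ: children D:{A}, J:{T} ∪→ {A,T}; cost 1
[col 0] DIJ: children DJ:{A,T}, I:{C} ∪→ {A,C,T}; cost 1
[col 0] DIJL: children DIJ:{A,C,T}, L:{A} ∩→ {A}; cost 0
[col 0] CDIJL: children C:{C}, DIJL:{A} ∪→ {A,C}; cost 1
[col 1] DJ: children D:{A}, J:{T} ∪→ {A,T}; cost 1
[col 1] DIJ: children DJ:{A,T}, I:{G} ∪→ {A,G,T}; cost 1
[col 1] DIJL: children DIJ:{A,G,T}, L:{C} ∪→ {A,C,G,T}; cost 1
[col 1] CDIJL: children C:{A}, DIJL:{A,C,G,T} ∩→ {A}; cost 0
[col 2] DJ: children D:{T}, J:{G} ∪→ {G,T}; cost 1
[col 2] DIJ: children DJ:{G,T}, I:{T} ∩→ {T}; cost 0
[col 2] DIJL: children DIJ:{T}, L:{G} ∪→ {G,T}; cost 1
[col 2] CDIJL: children C:{A}, DIJL:{G,T} ∪→ {A,G,T}; cost 1
[col 3] DJ: children D:{C}, J:{G} ∪→ {C,G}; cost 1
[col 3] DIJ: children DJ:{C,G}, I:{C} ∩→ {C}; cost 0
[col 3] DIJL: children DIJ:{C}, L:{T} ∪→ {C,T}; cost 1
[col 3] CDIJL: children C:{C}, DIJL:{C,T} ∩→ {C}; cost 0
[col 4] DJ: children D:{A}, J:{A} ∩→ {A}; cost 0
[col 4] DIJ: children DJ:{A}, I:{G} ∪→ {A,G}; cost 1
[col 4] DIJL: children DIJ:{A,G}, L:{A} ∩→ {A}; cost 0
[col 4] CDIJL: children C:{A}, DIJL:{A} ∩→ {A}; cost 0
[col 5] DJ: children D:{A}, J:{C} ∪→ {A,C}; cost 1
[col 5] DIJ: children DJ:{A,C}, I:{G} ∪→ {A,C,G}; cost 1
[col 5] DIJL: children DIJ:{A,C,G}, L:{A} ∩→ {A}; cost 0
[col 5] CDIJL: children C:{T}, DIJL:{A} ∪→ {A,T}; cost 1
per-site changes: [3, 3, 3, 2, 1, 3]; total = 15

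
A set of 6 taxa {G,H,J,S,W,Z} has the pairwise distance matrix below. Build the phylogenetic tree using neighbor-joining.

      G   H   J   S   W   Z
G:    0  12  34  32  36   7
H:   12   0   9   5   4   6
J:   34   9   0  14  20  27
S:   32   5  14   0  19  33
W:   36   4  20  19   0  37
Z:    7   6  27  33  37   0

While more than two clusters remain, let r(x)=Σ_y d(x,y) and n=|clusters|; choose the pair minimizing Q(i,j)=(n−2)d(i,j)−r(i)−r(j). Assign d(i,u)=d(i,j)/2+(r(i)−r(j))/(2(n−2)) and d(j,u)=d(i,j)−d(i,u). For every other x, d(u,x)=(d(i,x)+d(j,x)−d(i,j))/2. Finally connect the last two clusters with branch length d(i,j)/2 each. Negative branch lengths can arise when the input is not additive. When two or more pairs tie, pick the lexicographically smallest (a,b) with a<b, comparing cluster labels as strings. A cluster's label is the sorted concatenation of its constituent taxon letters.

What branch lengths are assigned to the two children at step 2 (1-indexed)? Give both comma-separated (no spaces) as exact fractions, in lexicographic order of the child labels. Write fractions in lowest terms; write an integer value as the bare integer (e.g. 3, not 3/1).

1. join G+Z (d=7, Q=-203) ⇒ GZ; edges |G|=39/8, |Z|=17/8
  updated: d(GZ,H)=11/2, d(GZ,J)=27, d(GZ,S)=29, d(GZ,W)=33
2. join GZ+H (d=11/2, Q=-203/2) ⇒ GHZ; edges |GZ|=175/12, |H|=-109/12
  updated: d(GHZ,J)=61/4, d(GHZ,S)=57/4, d(GHZ,W)=63/4
3. join GHZ+W (d=63/4, Q=-137/2) ⇒ GHWZ; edges |GHZ|=11/2, |W|=41/4
  updated: d(GHWZ,J)=39/4, d(GHWZ,S)=35/4
4. join GHWZ+J (d=39/4, Q=-65/2) ⇒ GHJWZ; edges |GHWZ|=9/4, |J|=15/2
  updated: d(GHJWZ,S)=13/2
5. join GHJWZ+S (d=13/2) ⇒ GHJSWZ; edges |GHJWZ|=13/4, |S|=13/4
final tree: (((((G:39/8,Z:17/8):175/12,H:-109/12):11/2,W:41/4):9/4,J:15/2):13/4,S:13/4)
total length: 89/2

175/12,-109/12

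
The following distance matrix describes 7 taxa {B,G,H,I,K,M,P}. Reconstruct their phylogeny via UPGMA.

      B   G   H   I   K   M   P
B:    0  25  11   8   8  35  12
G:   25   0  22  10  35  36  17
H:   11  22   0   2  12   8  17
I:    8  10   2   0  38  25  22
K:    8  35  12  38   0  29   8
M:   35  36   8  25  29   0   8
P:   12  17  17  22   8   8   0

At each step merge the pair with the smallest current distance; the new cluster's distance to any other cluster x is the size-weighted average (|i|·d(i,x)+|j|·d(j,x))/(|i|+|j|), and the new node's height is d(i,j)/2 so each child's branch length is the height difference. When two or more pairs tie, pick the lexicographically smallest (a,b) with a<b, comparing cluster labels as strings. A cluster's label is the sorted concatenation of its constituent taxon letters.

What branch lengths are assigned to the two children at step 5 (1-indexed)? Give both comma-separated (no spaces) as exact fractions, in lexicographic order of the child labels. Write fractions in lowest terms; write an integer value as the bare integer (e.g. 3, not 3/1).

29/12,77/12

iteration 1: select H,I (d=2); attach at lengths (1, 1); label the merged cluster HI
  updated: d(B,HI)=19/2, d(G,HI)=16, d(HI,K)=25, d(HI,M)=33/2, d(HI,P)=39/2
iteration 2: select B,K (d=8); attach at lengths (4, 4); label the merged cluster BK
  updated: d(BK,G)=30, d(BK,HI)=69/4, d(BK,M)=32, d(BK,P)=10
iteration 3: select M,P (d=8); attach at lengths (4, 4); label the merged cluster MP
  updated: d(BK,MP)=21, d(G,MP)=53/2, d(HI,MP)=18
iteration 4: select G,HI (d=16); attach at lengths (8, 7); label the merged cluster GHI
  updated: d(BK,GHI)=43/2, d(GHI,MP)=125/6
iteration 5: select GHI,MP (d=125/6); attach at lengths (29/12, 77/12); label the merged cluster GHIMP
  updated: d(BK,GHIMP)=213/10
iteration 6: select BK,GHIMP (d=213/10); attach at lengths (133/20, 7/30); label the merged cluster BGHIKMP
final tree: ((B:4,K:4):133/20,((G:8,(H:1,I:1):7):29/12,(M:4,P:4):77/12):7/30)
total length: 2923/60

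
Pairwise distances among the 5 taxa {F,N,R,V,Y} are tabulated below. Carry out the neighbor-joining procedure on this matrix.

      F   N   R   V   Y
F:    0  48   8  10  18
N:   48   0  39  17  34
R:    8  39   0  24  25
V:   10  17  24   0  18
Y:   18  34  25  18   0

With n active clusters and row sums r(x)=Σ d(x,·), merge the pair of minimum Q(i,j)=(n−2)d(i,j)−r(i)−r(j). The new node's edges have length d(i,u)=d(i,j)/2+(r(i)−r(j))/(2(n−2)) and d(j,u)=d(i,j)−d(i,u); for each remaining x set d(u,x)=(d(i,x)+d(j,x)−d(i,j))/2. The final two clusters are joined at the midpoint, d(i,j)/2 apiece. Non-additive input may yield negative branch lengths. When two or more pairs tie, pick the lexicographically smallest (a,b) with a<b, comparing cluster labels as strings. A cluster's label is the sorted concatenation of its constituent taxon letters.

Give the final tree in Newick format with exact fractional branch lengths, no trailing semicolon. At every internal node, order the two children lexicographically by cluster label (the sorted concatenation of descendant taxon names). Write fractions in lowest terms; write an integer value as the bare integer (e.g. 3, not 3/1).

iteration 1: select F,R (d=8, Q=-156); attach at lengths (2, 6); label the merged cluster FR
  updated: d(FR,N)=79/2, d(FR,V)=13, d(FR,Y)=35/2
iteration 2: select FR,Y (d=35/2, Q=-209/2); attach at lengths (71/8, 69/8); label the merged cluster FRY
  updated: d(FRY,N)=28, d(FRY,V)=27/4
iteration 3: select FRY,N (d=28, Q=-207/4); attach at lengths (71/8, 153/8); label the merged cluster FNRY
  updated: d(FNRY,V)=-17/8
iteration 4: select FNRY,V (d=-17/8); attach at lengths (-17/16, -17/16); label the merged cluster FNRVY
final tree: ((((F:2,R:6):71/8,Y:69/8):71/8,N:153/8):-17/16,V:-17/16)
total length: 411/8

((((F:2,R:6):71/8,Y:69/8):71/8,N:153/8):-17/16,V:-17/16)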